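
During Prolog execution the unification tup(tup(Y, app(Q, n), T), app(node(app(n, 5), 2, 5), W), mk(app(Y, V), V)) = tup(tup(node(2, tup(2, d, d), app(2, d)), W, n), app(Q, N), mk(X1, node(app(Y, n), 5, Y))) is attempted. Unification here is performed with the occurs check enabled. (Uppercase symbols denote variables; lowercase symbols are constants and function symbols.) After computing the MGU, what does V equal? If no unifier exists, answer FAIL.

Decompose tup/3: tup(Y, app(Q, n), T) = tup(node(2, tup(2, d, d), app(2, d)), W, n),  app(node(app(n, 5), 2, 5), W) = app(Q, N),  mk(app(Y, V), V) = mk(X1, node(app(Y, n), 5, Y)).
Decompose tup/3: Y = node(2, tup(2, d, d), app(2, d)),  app(Q, n) = W,  T = n.
Bind Y := node(2, tup(2, d, d), app(2, d)); substituting into the one remaining equation that mentions Y gives: mk(app(node(2, tup(2, d, d), app(2, d)), V), V) = mk(X1, node(app(node(2, tup(2, d, d), app(2, d)), n), 5, node(2, tup(2, d, d), app(2, d)))).
Bind W := app(Q, n); substituting into the one remaining equation that mentions W gives: app(node(app(n, 5), 2, 5), app(Q, n)) = app(Q, N).
Bind T := n; no other remaining equation mentions T.
Decompose app/2: node(app(n, 5), 2, 5) = Q,  app(Q, n) = N.
Bind Q := node(app(n, 5), 2, 5); substituting into the one remaining equation that mentions Q gives: app(node(app(n, 5), 2, 5), n) = N. Substituting into the earlier binding gives W := app(node(app(n, 5), 2, 5), n).
Bind N := app(node(app(n, 5), 2, 5), n); no other remaining equation mentions N.
Decompose mk/2: app(node(2, tup(2, d, d), app(2, d)), V) = X1,  V = node(app(node(2, tup(2, d, d), app(2, d)), n), 5, node(2, tup(2, d, d), app(2, d))).
Bind X1 := app(node(2, tup(2, d, d), app(2, d)), V); no other remaining equation mentions X1.
Bind V := node(app(node(2, tup(2, d, d), app(2, d)), n), 5, node(2, tup(2, d, d), app(2, d))). Substituting into the earlier binding gives X1 := app(node(2, tup(2, d, d), app(2, d)), node(app(node(2, tup(2, d, d), app(2, d)), n), 5, node(2, tup(2, d, d), app(2, d)))).
MGU = { Y ↦ node(2, tup(2, d, d), app(2, d)), W ↦ app(node(app(n, 5), 2, 5), n), T ↦ n, Q ↦ node(app(n, 5), 2, 5), N ↦ app(node(app(n, 5), 2, 5), n), X1 ↦ app(node(2, tup(2, d, d), app(2, d)), node(app(node(2, tup(2, d, d), app(2, d)), n), 5, node(2, tup(2, d, d), app(2, d)))), V ↦ node(app(node(2, tup(2, d, d), app(2, d)), n), 5, node(2, tup(2, d, d), app(2, d))) }, so V ↦ node(app(node(2, tup(2, d, d), app(2, d)), n), 5, node(2, tup(2, d, d), app(2, d))).

node(app(node(2, tup(2, d, d), app(2, d)), n), 5, node(2, tup(2, d, d), app(2, d)))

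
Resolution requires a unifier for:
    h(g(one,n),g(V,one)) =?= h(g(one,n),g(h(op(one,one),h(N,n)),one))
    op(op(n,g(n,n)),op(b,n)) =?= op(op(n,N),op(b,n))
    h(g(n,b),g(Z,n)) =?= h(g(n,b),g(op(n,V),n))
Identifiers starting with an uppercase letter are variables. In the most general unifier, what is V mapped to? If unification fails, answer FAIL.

h(op(one,one),h(g(n,n),n))

Decompose h/2: g(one,n) =?= g(one,n),  g(V,one) =?= g(h(op(one,one),h(N,n)),one).
Delete trivial equation g(one,n) =?= g(one,n).
Decompose g/2: V =?= h(op(one,one),h(N,n)),  one =?= one.
Bind V := h(op(one,one),h(N,n)); substituting into the one remaining equation that mentions V gives: h(g(n,b),g(Z,n)) =?= h(g(n,b),g(op(n,h(op(one,one),h(N,n))),n)).
Delete trivial equation one =?= one.
Decompose op/2: op(n,g(n,n)) =?= op(n,N),  op(b,n) =?= op(b,n).
Decompose op/2: n =?= n,  g(n,n) =?= N.
Delete trivial equation n =?= n.
Bind N := g(n,n); substituting into the one remaining equation that mentions N gives: h(g(n,b),g(Z,n)) =?= h(g(n,b),g(op(n,h(op(one,one),h(g(n,n),n))),n)). Substituting into the earlier binding gives V := h(op(one,one),h(g(n,n),n)).
Delete trivial equation op(b,n) =?= op(b,n).
Decompose h/2: g(n,b) =?= g(n,b),  g(Z,n) =?= g(op(n,h(op(one,one),h(g(n,n),n))),n).
Delete trivial equation g(n,b) =?= g(n,b).
Decompose g/2: Z =?= op(n,h(op(one,one),h(g(n,n),n))),  n =?= n.
Bind Z := op(n,h(op(one,one),h(g(n,n),n))); no other remaining equation mentions Z.
Delete trivial equation n =?= n.
MGU = { V := h(op(one,one),h(g(n,n),n)), N := g(n,n), Z := op(n,h(op(one,one),h(g(n,n),n))) }, so V := h(op(one,one),h(g(n,n),n)).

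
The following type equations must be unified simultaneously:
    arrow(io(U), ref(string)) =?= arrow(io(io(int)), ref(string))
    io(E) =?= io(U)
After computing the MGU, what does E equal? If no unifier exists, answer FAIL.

io(int)

Decompose arrow/2: io(U) =?= io(io(int)),  ref(string) =?= ref(string).
Decompose io/1: U =?= io(int).
Bind U := io(int); substituting into the one remaining equation that mentions U gives: io(E) =?= io(io(int)).
Delete trivial equation ref(string) =?= ref(string).
Decompose io/1: E =?= io(int).
Bind E := io(int).
MGU = { U -> io(int), E -> io(int) }, so E -> io(int).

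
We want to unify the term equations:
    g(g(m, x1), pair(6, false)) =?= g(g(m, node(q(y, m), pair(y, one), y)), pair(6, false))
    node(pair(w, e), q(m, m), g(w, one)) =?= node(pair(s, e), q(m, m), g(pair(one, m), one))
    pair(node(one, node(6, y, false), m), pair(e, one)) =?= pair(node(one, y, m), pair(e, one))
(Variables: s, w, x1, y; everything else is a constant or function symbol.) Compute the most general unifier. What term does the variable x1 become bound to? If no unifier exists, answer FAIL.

FAIL

Decompose g/2: g(m, x1) =?= g(m, node(q(y, m), pair(y, one), y)),  pair(6, false) =?= pair(6, false).
Decompose g/2: m =?= m,  x1 =?= node(q(y, m), pair(y, one), y).
Delete trivial equation m =?= m.
Bind x1 := node(q(y, m), pair(y, one), y); no other remaining equation mentions x1.
Delete trivial equation pair(6, false) =?= pair(6, false).
Decompose node/3: pair(w, e) =?= pair(s, e),  q(m, m) =?= q(m, m),  g(w, one) =?= g(pair(one, m), one).
Decompose pair/2: w =?= s,  e =?= e.
Bind w := s; substituting into the one remaining equation that mentions w gives: g(s, one) =?= g(pair(one, m), one).
Delete trivial equation e =?= e.
Delete trivial equation q(m, m) =?= q(m, m).
Decompose g/2: s =?= pair(one, m),  one =?= one.
Bind s := pair(one, m); no other remaining equation mentions s. Substituting into the earlier binding gives w := pair(one, m).
Delete trivial equation one =?= one.
Decompose pair/2: node(one, node(6, y, false), m) =?= node(one, y, m),  pair(e, one) =?= pair(e, one).
Decompose node/3: one =?= one,  node(6, y, false) =?= y,  m =?= m.
Delete trivial equation one =?= one.
Occurs check fails: y occurs in node(6, y, false); the equation y =?= node(6, y, false) has no finite solution.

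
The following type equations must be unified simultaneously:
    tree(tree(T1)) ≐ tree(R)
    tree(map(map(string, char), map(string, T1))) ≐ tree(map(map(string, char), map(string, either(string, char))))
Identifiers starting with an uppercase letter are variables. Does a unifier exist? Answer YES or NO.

Decompose tree/1: tree(T1) ≐ R.
Bind R := tree(T1); no other remaining equation mentions R.
Decompose tree/1: map(map(string, char), map(string, T1)) ≐ map(map(string, char), map(string, either(string, char))).
Decompose map/2: map(string, char) ≐ map(string, char),  map(string, T1) ≐ map(string, either(string, char)).
Delete trivial equation map(string, char) ≐ map(string, char).
Decompose map/2: string ≐ string,  T1 ≐ either(string, char).
Delete trivial equation string ≐ string.
Bind T1 := either(string, char). Substituting into the earlier binding gives R := tree(either(string, char)).
No equations remain and no clash or occurs-check failure arose, so a unifier exists.

YES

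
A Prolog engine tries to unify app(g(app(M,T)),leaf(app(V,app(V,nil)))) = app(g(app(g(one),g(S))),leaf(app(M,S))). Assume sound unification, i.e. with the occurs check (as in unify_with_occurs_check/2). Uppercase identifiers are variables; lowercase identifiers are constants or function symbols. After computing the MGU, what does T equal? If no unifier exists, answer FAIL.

Decompose app/2: g(app(M,T)) = g(app(g(one),g(S))),  leaf(app(V,app(V,nil))) = leaf(app(M,S)).
Decompose g/1: app(M,T) = app(g(one),g(S)).
Decompose app/2: M = g(one),  T = g(S).
Bind M := g(one); substituting into the one remaining equation that mentions M gives: leaf(app(V,app(V,nil))) = leaf(app(g(one),S)).
Bind T := g(S); no other remaining equation mentions T.
Decompose leaf/1: app(V,app(V,nil)) = app(g(one),S).
Decompose app/2: V = g(one),  app(V,nil) = S.
Bind V := g(one); substituting into the remaining equation gives: app(g(one),nil) = S.
Bind S := app(g(one),nil). Substituting into the earlier binding gives T := g(app(g(one),nil)).
MGU = { M -> g(one), T -> g(app(g(one),nil)), V -> g(one), S -> app(g(one),nil) }, so T -> g(app(g(one),nil)).

g(app(g(one),nil))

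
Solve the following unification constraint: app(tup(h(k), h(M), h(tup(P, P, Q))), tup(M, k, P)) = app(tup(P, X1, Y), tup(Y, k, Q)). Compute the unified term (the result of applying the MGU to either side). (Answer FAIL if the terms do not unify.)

app(tup(h(k), h(h(tup(h(k), h(k), h(k)))), h(tup(h(k), h(k), h(k)))), tup(h(tup(h(k), h(k), h(k))), k, h(k)))

Decompose app/2: tup(h(k), h(M), h(tup(P, P, Q))) = tup(P, X1, Y),  tup(M, k, P) = tup(Y, k, Q).
Decompose tup/3: h(k) = P,  h(M) = X1,  h(tup(P, P, Q)) = Y.
Bind P := h(k); substituting into the 2 remaining equations that mention P gives: h(tup(h(k), h(k), Q)) = Y,  tup(M, k, h(k)) = tup(Y, k, Q).
Bind X1 := h(M); no other remaining equation mentions X1.
Bind Y := h(tup(h(k), h(k), Q)); substituting into the remaining equation gives: tup(M, k, h(k)) = tup(h(tup(h(k), h(k), Q)), k, Q).
Decompose tup/3: M = h(tup(h(k), h(k), Q)),  k = k,  h(k) = Q.
Bind M := h(tup(h(k), h(k), Q)); no other remaining equation mentions M. Substituting into the earlier binding gives X1 := h(h(tup(h(k), h(k), Q))).
Delete trivial equation k = k.
Bind Q := h(k). Substituting into the earlier bindings gives X1 := h(h(tup(h(k), h(k), h(k)))), Y := h(tup(h(k), h(k), h(k))), M := h(tup(h(k), h(k), h(k))).
Applying the MGU to either side gives app(tup(h(k), h(h(tup(h(k), h(k), h(k)))), h(tup(h(k), h(k), h(k)))), tup(h(tup(h(k), h(k), h(k))), k, h(k))).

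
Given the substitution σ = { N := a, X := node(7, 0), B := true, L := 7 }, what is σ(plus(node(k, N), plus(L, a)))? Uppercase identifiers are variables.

plus(node(k, a), plus(7, a))

Replace each occurrence of N with a.
Replace each occurrence of L with 7.
Result: plus(node(k, a), plus(7, a)).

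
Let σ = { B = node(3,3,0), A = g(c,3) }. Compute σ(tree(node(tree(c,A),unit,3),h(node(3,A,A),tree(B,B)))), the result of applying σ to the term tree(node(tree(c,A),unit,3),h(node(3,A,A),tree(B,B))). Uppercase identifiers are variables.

tree(node(tree(c,g(c,3)),unit,3),h(node(3,g(c,3),g(c,3)),tree(node(3,3,0),node(3,3,0))))

Replace each occurrence of B with node(3,3,0).
Replace each occurrence of A with g(c,3).
Result: tree(node(tree(c,g(c,3)),unit,3),h(node(3,g(c,3),g(c,3)),tree(node(3,3,0),node(3,3,0)))).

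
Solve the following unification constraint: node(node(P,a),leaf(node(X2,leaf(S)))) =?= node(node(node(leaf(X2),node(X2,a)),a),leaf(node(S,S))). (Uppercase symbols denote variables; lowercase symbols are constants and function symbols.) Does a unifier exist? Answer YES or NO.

NO

Decompose node/2: node(P,a) =?= node(node(leaf(X2),node(X2,a)),a),  leaf(node(X2,leaf(S))) =?= leaf(node(S,S)).
Decompose node/2: P =?= node(leaf(X2),node(X2,a)),  a =?= a.
Bind P := node(leaf(X2),node(X2,a)); no other remaining equation mentions P.
Delete trivial equation a =?= a.
Decompose leaf/1: node(X2,leaf(S)) =?= node(S,S).
Decompose node/2: X2 =?= S,  leaf(S) =?= S.
Bind X2 := S; no other remaining equation mentions X2. Substituting into the earlier binding gives P := node(leaf(S),node(S,a)).
Occurs check fails: S occurs in leaf(S); the equation S =?= leaf(S) has no finite solution.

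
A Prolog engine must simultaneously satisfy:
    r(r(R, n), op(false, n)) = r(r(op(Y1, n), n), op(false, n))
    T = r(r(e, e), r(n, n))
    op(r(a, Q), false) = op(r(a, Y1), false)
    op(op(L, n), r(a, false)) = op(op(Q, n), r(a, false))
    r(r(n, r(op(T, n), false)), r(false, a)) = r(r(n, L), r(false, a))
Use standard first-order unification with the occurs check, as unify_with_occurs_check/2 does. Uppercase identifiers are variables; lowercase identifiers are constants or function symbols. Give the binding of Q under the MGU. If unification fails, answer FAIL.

r(op(r(r(e, e), r(n, n)), n), false)

Decompose r/2: r(R, n) = r(op(Y1, n), n),  op(false, n) = op(false, n).
Decompose r/2: R = op(Y1, n),  n = n.
Bind R := op(Y1, n); no other remaining equation mentions R.
Delete trivial equation n = n.
Delete trivial equation op(false, n) = op(false, n).
Bind T := r(r(e, e), r(n, n)); substituting into the one remaining equation that mentions T gives: r(r(n, r(op(r(r(e, e), r(n, n)), n), false)), r(false, a)) = r(r(n, L), r(false, a)).
Decompose op/2: r(a, Q) = r(a, Y1),  false = false.
Decompose r/2: a = a,  Q = Y1.
Delete trivial equation a = a.
Bind Q := Y1; substituting into the one remaining equation that mentions Q gives: op(op(L, n), r(a, false)) = op(op(Y1, n), r(a, false)).
Delete trivial equation false = false.
Decompose op/2: op(L, n) = op(Y1, n),  r(a, false) = r(a, false).
Decompose op/2: L = Y1,  n = n.
Bind L := Y1; substituting into the one remaining equation that mentions L gives: r(r(n, r(op(r(r(e, e), r(n, n)), n), false)), r(false, a)) = r(r(n, Y1), r(false, a)).
Delete trivial equation n = n.
Delete trivial equation r(a, false) = r(a, false).
Decompose r/2: r(n, r(op(r(r(e, e), r(n, n)), n), false)) = r(n, Y1),  r(false, a) = r(false, a).
Decompose r/2: n = n,  r(op(r(r(e, e), r(n, n)), n), false) = Y1.
Delete trivial equation n = n.
Bind Y1 := r(op(r(r(e, e), r(n, n)), n), false); no other remaining equation mentions Y1. Substituting into the earlier bindings gives R := op(r(op(r(r(e, e), r(n, n)), n), false), n), Q := r(op(r(r(e, e), r(n, n)), n), false), L := r(op(r(r(e, e), r(n, n)), n), false).
Delete trivial equation r(false, a) = r(false, a).
MGU = { R = op(r(op(r(r(e, e), r(n, n)), n), false), n), T = r(r(e, e), r(n, n)), Q = r(op(r(r(e, e), r(n, n)), n), false), L = r(op(r(r(e, e), r(n, n)), n), false), Y1 = r(op(r(r(e, e), r(n, n)), n), false) }, so Q = r(op(r(r(e, e), r(n, n)), n), false).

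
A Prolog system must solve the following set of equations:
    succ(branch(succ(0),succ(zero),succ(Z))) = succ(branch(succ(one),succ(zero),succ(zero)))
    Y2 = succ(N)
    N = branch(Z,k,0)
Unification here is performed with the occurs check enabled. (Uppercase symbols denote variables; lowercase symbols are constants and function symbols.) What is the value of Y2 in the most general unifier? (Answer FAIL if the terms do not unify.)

FAIL

Decompose succ/1: branch(succ(0),succ(zero),succ(Z)) = branch(succ(one),succ(zero),succ(zero)).
Decompose branch/3: succ(0) = succ(one),  succ(zero) = succ(zero),  succ(Z) = succ(zero).
Decompose succ/1: 0 = one.
Clash: constants 0 and one differ; no unifier exists.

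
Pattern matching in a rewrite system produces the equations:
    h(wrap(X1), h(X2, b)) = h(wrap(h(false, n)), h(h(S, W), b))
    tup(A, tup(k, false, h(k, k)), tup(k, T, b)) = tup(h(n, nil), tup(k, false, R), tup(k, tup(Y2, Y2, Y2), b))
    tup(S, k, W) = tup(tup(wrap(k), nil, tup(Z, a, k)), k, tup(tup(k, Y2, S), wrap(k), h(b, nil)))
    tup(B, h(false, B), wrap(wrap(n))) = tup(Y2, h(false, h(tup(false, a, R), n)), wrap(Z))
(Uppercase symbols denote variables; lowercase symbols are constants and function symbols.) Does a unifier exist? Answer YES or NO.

Decompose h/2: wrap(X1) = wrap(h(false, n)),  h(X2, b) = h(h(S, W), b).
Decompose wrap/1: X1 = h(false, n).
Bind X1 := h(false, n); no other remaining equation mentions X1.
Decompose h/2: X2 = h(S, W),  b = b.
Bind X2 := h(S, W); no other remaining equation mentions X2.
Delete trivial equation b = b.
Decompose tup/3: A = h(n, nil),  tup(k, false, h(k, k)) = tup(k, false, R),  tup(k, T, b) = tup(k, tup(Y2, Y2, Y2), b).
Bind A := h(n, nil); no other remaining equation mentions A.
Decompose tup/3: k = k,  false = false,  h(k, k) = R.
Delete trivial equation k = k.
Delete trivial equation false = false.
Bind R := h(k, k); substituting into the one remaining equation that mentions R gives: tup(B, h(false, B), wrap(wrap(n))) = tup(Y2, h(false, h(tup(false, a, h(k, k)), n)), wrap(Z)).
Decompose tup/3: k = k,  T = tup(Y2, Y2, Y2),  b = b.
Delete trivial equation k = k.
Bind T := tup(Y2, Y2, Y2); no other remaining equation mentions T.
Delete trivial equation b = b.
Decompose tup/3: S = tup(wrap(k), nil, tup(Z, a, k)),  k = k,  W = tup(tup(k, Y2, S), wrap(k), h(b, nil)).
Bind S := tup(wrap(k), nil, tup(Z, a, k)); substituting into the one remaining equation that mentions S gives: W = tup(tup(k, Y2, tup(wrap(k), nil, tup(Z, a, k))), wrap(k), h(b, nil)). Substituting into the earlier binding gives X2 := h(tup(wrap(k), nil, tup(Z, a, k)), W).
Delete trivial equation k = k.
Bind W := tup(tup(k, Y2, tup(wrap(k), nil, tup(Z, a, k))), wrap(k), h(b, nil)); no other remaining equation mentions W. Substituting into the earlier binding gives X2 := h(tup(wrap(k), nil, tup(Z, a, k)), tup(tup(k, Y2, tup(wrap(k), nil, tup(Z, a, k))), wrap(k), h(b, nil))).
Decompose tup/3: B = Y2,  h(false, B) = h(false, h(tup(false, a, h(k, k)), n)),  wrap(wrap(n)) = wrap(Z).
Bind B := Y2; substituting into the one remaining equation that mentions B gives: h(false, Y2) = h(false, h(tup(false, a, h(k, k)), n)).
Decompose h/2: false = false,  Y2 = h(tup(false, a, h(k, k)), n).
Delete trivial equation false = false.
Bind Y2 := h(tup(false, a, h(k, k)), n); no other remaining equation mentions Y2. Substituting into the earlier bindings gives X2 := h(tup(wrap(k), nil, tup(Z, a, k)), tup(tup(k, h(tup(false, a, h(k, k)), n), tup(wrap(k), nil, tup(Z, a, k))), wrap(k), h(b, nil))), T := tup(h(tup(false, a, h(k, k)), n), h(tup(false, a, h(k, k)), n), h(tup(false, a, h(k, k)), n)), W := tup(tup(k, h(tup(false, a, h(k, k)), n), tup(wrap(k), nil, tup(Z, a, k))), wrap(k), h(b, nil)), B := h(tup(false, a, h(k, k)), n).
Decompose wrap/1: wrap(n) = Z.
Bind Z := wrap(n). Substituting into the earlier bindings gives X2 := h(tup(wrap(k), nil, tup(wrap(n), a, k)), tup(tup(k, h(tup(false, a, h(k, k)), n), tup(wrap(k), nil, tup(wrap(n), a, k))), wrap(k), h(b, nil))), S := tup(wrap(k), nil, tup(wrap(n), a, k)), W := tup(tup(k, h(tup(false, a, h(k, k)), n), tup(wrap(k), nil, tup(wrap(n), a, k))), wrap(k), h(b, nil)).
No equations remain and no clash or occurs-check failure arose, so a unifier exists.

YES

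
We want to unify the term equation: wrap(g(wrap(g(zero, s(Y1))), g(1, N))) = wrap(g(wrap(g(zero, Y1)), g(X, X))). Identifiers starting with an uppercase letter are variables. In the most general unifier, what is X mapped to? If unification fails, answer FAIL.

Decompose wrap/1: g(wrap(g(zero, s(Y1))), g(1, N)) = g(wrap(g(zero, Y1)), g(X, X)).
Decompose g/2: wrap(g(zero, s(Y1))) = wrap(g(zero, Y1)),  g(1, N) = g(X, X).
Decompose wrap/1: g(zero, s(Y1)) = g(zero, Y1).
Decompose g/2: zero = zero,  s(Y1) = Y1.
Delete trivial equation zero = zero.
Occurs check fails: Y1 occurs in s(Y1); the equation Y1 = s(Y1) has no finite solution.

FAIL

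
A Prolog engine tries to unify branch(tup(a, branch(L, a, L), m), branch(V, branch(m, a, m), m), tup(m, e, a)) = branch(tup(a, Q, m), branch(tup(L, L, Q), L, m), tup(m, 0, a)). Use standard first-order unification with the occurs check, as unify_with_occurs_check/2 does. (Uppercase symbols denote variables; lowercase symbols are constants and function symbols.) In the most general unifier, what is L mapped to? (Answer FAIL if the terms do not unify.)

FAIL

Decompose branch/3: tup(a, branch(L, a, L), m) = tup(a, Q, m),  branch(V, branch(m, a, m), m) = branch(tup(L, L, Q), L, m),  tup(m, e, a) = tup(m, 0, a).
Decompose tup/3: a = a,  branch(L, a, L) = Q,  m = m.
Delete trivial equation a = a.
Bind Q := branch(L, a, L); substituting into the one remaining equation that mentions Q gives: branch(V, branch(m, a, m), m) = branch(tup(L, L, branch(L, a, L)), L, m).
Delete trivial equation m = m.
Decompose branch/3: V = tup(L, L, branch(L, a, L)),  branch(m, a, m) = L,  m = m.
Bind V := tup(L, L, branch(L, a, L)); no other remaining equation mentions V.
Bind L := branch(m, a, m); no other remaining equation mentions L. Substituting into the earlier bindings gives Q := branch(branch(m, a, m), a, branch(m, a, m)), V := tup(branch(m, a, m), branch(m, a, m), branch(branch(m, a, m), a, branch(m, a, m))).
Delete trivial equation m = m.
Decompose tup/3: m = m,  e = 0,  a = a.
Delete trivial equation m = m.
Clash: constants e and 0 differ; no unifier exists.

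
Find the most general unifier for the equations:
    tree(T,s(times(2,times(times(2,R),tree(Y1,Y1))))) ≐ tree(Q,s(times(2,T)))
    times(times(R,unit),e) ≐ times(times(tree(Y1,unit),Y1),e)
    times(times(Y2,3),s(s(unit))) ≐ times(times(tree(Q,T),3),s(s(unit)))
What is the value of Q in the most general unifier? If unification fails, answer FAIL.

Decompose tree/2: T ≐ Q,  s(times(2,times(times(2,R),tree(Y1,Y1)))) ≐ s(times(2,T)).
Bind T := Q; substituting into the 2 remaining equations that mention T gives: s(times(2,times(times(2,R),tree(Y1,Y1)))) ≐ s(times(2,Q)),  times(times(Y2,3),s(s(unit))) ≐ times(times(tree(Q,Q),3),s(s(unit))).
Decompose s/1: times(2,times(times(2,R),tree(Y1,Y1))) ≐ times(2,Q).
Decompose times/2: 2 ≐ 2,  times(times(2,R),tree(Y1,Y1)) ≐ Q.
Delete trivial equation 2 ≐ 2.
Bind Q := times(times(2,R),tree(Y1,Y1)); substituting into the one remaining equation that mentions Q gives: times(times(Y2,3),s(s(unit))) ≐ times(times(tree(times(times(2,R),tree(Y1,Y1)),times(times(2,R),tree(Y1,Y1))),3),s(s(unit))). Substituting into the earlier binding gives T := times(times(2,R),tree(Y1,Y1)).
Decompose times/2: times(R,unit) ≐ times(tree(Y1,unit),Y1),  e ≐ e.
Decompose times/2: R ≐ tree(Y1,unit),  unit ≐ Y1.
Bind R := tree(Y1,unit); substituting into the one remaining equation that mentions R gives: times(times(Y2,3),s(s(unit))) ≐ times(times(tree(times(times(2,tree(Y1,unit)),tree(Y1,Y1)),times(times(2,tree(Y1,unit)),tree(Y1,Y1))),3),s(s(unit))). Substituting into the earlier bindings gives T := times(times(2,tree(Y1,unit)),tree(Y1,Y1)), Q := times(times(2,tree(Y1,unit)),tree(Y1,Y1)).
Bind Y1 := unit; substituting into the one remaining equation that mentions Y1 gives: times(times(Y2,3),s(s(unit))) ≐ times(times(tree(times(times(2,tree(unit,unit)),tree(unit,unit)),times(times(2,tree(unit,unit)),tree(unit,unit))),3),s(s(unit))). Substituting into the earlier bindings gives T := times(times(2,tree(unit,unit)),tree(unit,unit)), Q := times(times(2,tree(unit,unit)),tree(unit,unit)), R := tree(unit,unit).
Delete trivial equation e ≐ e.
Decompose times/2: times(Y2,3) ≐ times(tree(times(times(2,tree(unit,unit)),tree(unit,unit)),times(times(2,tree(unit,unit)),tree(unit,unit))),3),  s(s(unit)) ≐ s(s(unit)).
Decompose times/2: Y2 ≐ tree(times(times(2,tree(unit,unit)),tree(unit,unit)),times(times(2,tree(unit,unit)),tree(unit,unit))),  3 ≐ 3.
Bind Y2 := tree(times(times(2,tree(unit,unit)),tree(unit,unit)),times(times(2,tree(unit,unit)),tree(unit,unit))); no other remaining equation mentions Y2.
Delete trivial equation 3 ≐ 3.
Delete trivial equation s(s(unit)) ≐ s(s(unit)).
MGU = { T -> times(times(2,tree(unit,unit)),tree(unit,unit)), Q -> times(times(2,tree(unit,unit)),tree(unit,unit)), R -> tree(unit,unit), Y1 -> unit, Y2 -> tree(times(times(2,tree(unit,unit)),tree(unit,unit)),times(times(2,tree(unit,unit)),tree(unit,unit))) }, so Q -> times(times(2,tree(unit,unit)),tree(unit,unit)).

times(times(2,tree(unit,unit)),tree(unit,unit))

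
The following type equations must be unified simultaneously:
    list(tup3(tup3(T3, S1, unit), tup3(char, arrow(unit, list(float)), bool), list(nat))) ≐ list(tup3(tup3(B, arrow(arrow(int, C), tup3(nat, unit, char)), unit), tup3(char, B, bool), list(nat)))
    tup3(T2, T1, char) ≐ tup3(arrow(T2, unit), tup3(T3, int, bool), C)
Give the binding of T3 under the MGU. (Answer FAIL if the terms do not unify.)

Decompose list/1: tup3(tup3(T3, S1, unit), tup3(char, arrow(unit, list(float)), bool), list(nat)) ≐ tup3(tup3(B, arrow(arrow(int, C), tup3(nat, unit, char)), unit), tup3(char, B, bool), list(nat)).
Decompose tup3/3: tup3(T3, S1, unit) ≐ tup3(B, arrow(arrow(int, C), tup3(nat, unit, char)), unit),  tup3(char, arrow(unit, list(float)), bool) ≐ tup3(char, B, bool),  list(nat) ≐ list(nat).
Decompose tup3/3: T3 ≐ B,  S1 ≐ arrow(arrow(int, C), tup3(nat, unit, char)),  unit ≐ unit.
Bind T3 := B; substituting into the one remaining equation that mentions T3 gives: tup3(T2, T1, char) ≐ tup3(arrow(T2, unit), tup3(B, int, bool), C).
Bind S1 := arrow(arrow(int, C), tup3(nat, unit, char)); no other remaining equation mentions S1.
Delete trivial equation unit ≐ unit.
Decompose tup3/3: char ≐ char,  arrow(unit, list(float)) ≐ B,  bool ≐ bool.
Delete trivial equation char ≐ char.
Bind B := arrow(unit, list(float)); substituting into the one remaining equation that mentions B gives: tup3(T2, T1, char) ≐ tup3(arrow(T2, unit), tup3(arrow(unit, list(float)), int, bool), C). Substituting into the earlier binding gives T3 := arrow(unit, list(float)).
Delete trivial equation bool ≐ bool.
Delete trivial equation list(nat) ≐ list(nat).
Decompose tup3/3: T2 ≐ arrow(T2, unit),  T1 ≐ tup3(arrow(unit, list(float)), int, bool),  char ≐ C.
Occurs check fails: T2 occurs in arrow(T2, unit); the equation T2 ≐ arrow(T2, unit) has no finite solution.

FAIL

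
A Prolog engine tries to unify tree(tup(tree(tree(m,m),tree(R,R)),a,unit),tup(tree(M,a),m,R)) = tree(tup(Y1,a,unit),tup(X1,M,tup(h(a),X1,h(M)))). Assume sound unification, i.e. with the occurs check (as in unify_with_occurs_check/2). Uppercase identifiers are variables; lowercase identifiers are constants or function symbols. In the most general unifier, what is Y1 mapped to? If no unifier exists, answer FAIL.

tree(tree(m,m),tree(tup(h(a),tree(m,a),h(m)),tup(h(a),tree(m,a),h(m))))

Decompose tree/2: tup(tree(tree(m,m),tree(R,R)),a,unit) = tup(Y1,a,unit),  tup(tree(M,a),m,R) = tup(X1,M,tup(h(a),X1,h(M))).
Decompose tup/3: tree(tree(m,m),tree(R,R)) = Y1,  a = a,  unit = unit.
Bind Y1 := tree(tree(m,m),tree(R,R)); no other remaining equation mentions Y1.
Delete trivial equation a = a.
Delete trivial equation unit = unit.
Decompose tup/3: tree(M,a) = X1,  m = M,  R = tup(h(a),X1,h(M)).
Bind X1 := tree(M,a); substituting into the one remaining equation that mentions X1 gives: R = tup(h(a),tree(M,a),h(M)).
Bind M := m; substituting into the remaining equation gives: R = tup(h(a),tree(m,a),h(m)). Substituting into the earlier binding gives X1 := tree(m,a).
Bind R := tup(h(a),tree(m,a),h(m)). Substituting into the earlier binding gives Y1 := tree(tree(m,m),tree(tup(h(a),tree(m,a),h(m)),tup(h(a),tree(m,a),h(m)))).
MGU = { Y1 ↦ tree(tree(m,m),tree(tup(h(a),tree(m,a),h(m)),tup(h(a),tree(m,a),h(m)))), X1 ↦ tree(m,a), M ↦ m, R ↦ tup(h(a),tree(m,a),h(m)) }, so Y1 ↦ tree(tree(m,m),tree(tup(h(a),tree(m,a),h(m)),tup(h(a),tree(m,a),h(m)))).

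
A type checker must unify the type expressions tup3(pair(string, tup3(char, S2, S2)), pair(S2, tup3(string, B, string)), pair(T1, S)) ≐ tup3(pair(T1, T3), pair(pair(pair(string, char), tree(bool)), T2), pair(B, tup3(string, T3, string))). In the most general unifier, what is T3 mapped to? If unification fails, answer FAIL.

Decompose tup3/3: pair(string, tup3(char, S2, S2)) ≐ pair(T1, T3),  pair(S2, tup3(string, B, string)) ≐ pair(pair(pair(string, char), tree(bool)), T2),  pair(T1, S) ≐ pair(B, tup3(string, T3, string)).
Decompose pair/2: string ≐ T1,  tup3(char, S2, S2) ≐ T3.
Bind T1 := string; substituting into the one remaining equation that mentions T1 gives: pair(string, S) ≐ pair(B, tup3(string, T3, string)).
Bind T3 := tup3(char, S2, S2); substituting into the one remaining equation that mentions T3 gives: pair(string, S) ≐ pair(B, tup3(string, tup3(char, S2, S2), string)).
Decompose pair/2: S2 ≐ pair(pair(string, char), tree(bool)),  tup3(string, B, string) ≐ T2.
Bind S2 := pair(pair(string, char), tree(bool)); substituting into the one remaining equation that mentions S2 gives: pair(string, S) ≐ pair(B, tup3(string, tup3(char, pair(pair(string, char), tree(bool)), pair(pair(string, char), tree(bool))), string)). Substituting into the earlier binding gives T3 := tup3(char, pair(pair(string, char), tree(bool)), pair(pair(string, char), tree(bool))).
Bind T2 := tup3(string, B, string); no other remaining equation mentions T2.
Decompose pair/2: string ≐ B,  S ≐ tup3(string, tup3(char, pair(pair(string, char), tree(bool)), pair(pair(string, char), tree(bool))), string).
Bind B := string; no other remaining equation mentions B. Substituting into the earlier binding gives T2 := tup3(string, string, string).
Bind S := tup3(string, tup3(char, pair(pair(string, char), tree(bool)), pair(pair(string, char), tree(bool))), string).
MGU = { T1 -> string, T3 -> tup3(char, pair(pair(string, char), tree(bool)), pair(pair(string, char), tree(bool))), S2 -> pair(pair(string, char), tree(bool)), T2 -> tup3(string, string, string), B -> string, S -> tup3(string, tup3(char, pair(pair(string, char), tree(bool)), pair(pair(string, char), tree(bool))), string) }, so T3 -> tup3(char, pair(pair(string, char), tree(bool)), pair(pair(string, char), tree(bool))).

tup3(char, pair(pair(string, char), tree(bool)), pair(pair(string, char), tree(bool)))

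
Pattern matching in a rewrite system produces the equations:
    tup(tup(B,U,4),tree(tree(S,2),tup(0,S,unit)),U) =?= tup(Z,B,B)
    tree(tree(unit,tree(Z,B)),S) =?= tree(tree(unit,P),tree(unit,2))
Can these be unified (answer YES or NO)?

YES

Decompose tup/3: tup(B,U,4) =?= Z,  tree(tree(S,2),tup(0,S,unit)) =?= B,  U =?= B.
Bind Z := tup(B,U,4); substituting into the one remaining equation that mentions Z gives: tree(tree(unit,tree(tup(B,U,4),B)),S) =?= tree(tree(unit,P),tree(unit,2)).
Bind B := tree(tree(S,2),tup(0,S,unit)); substituting into the remaining equations gives: U =?= tree(tree(S,2),tup(0,S,unit)),  tree(tree(unit,tree(tup(tree(tree(S,2),tup(0,S,unit)),U,4),tree(tree(S,2),tup(0,S,unit)))),S) =?= tree(tree(unit,P),tree(unit,2)). Substituting into the earlier binding gives Z := tup(tree(tree(S,2),tup(0,S,unit)),U,4).
Bind U := tree(tree(S,2),tup(0,S,unit)); substituting into the remaining equation gives: tree(tree(unit,tree(tup(tree(tree(S,2),tup(0,S,unit)),tree(tree(S,2),tup(0,S,unit)),4),tree(tree(S,2),tup(0,S,unit)))),S) =?= tree(tree(unit,P),tree(unit,2)). Substituting into the earlier binding gives Z := tup(tree(tree(S,2),tup(0,S,unit)),tree(tree(S,2),tup(0,S,unit)),4).
Decompose tree/2: tree(unit,tree(tup(tree(tree(S,2),tup(0,S,unit)),tree(tree(S,2),tup(0,S,unit)),4),tree(tree(S,2),tup(0,S,unit)))) =?= tree(unit,P),  S =?= tree(unit,2).
Decompose tree/2: unit =?= unit,  tree(tup(tree(tree(S,2),tup(0,S,unit)),tree(tree(S,2),tup(0,S,unit)),4),tree(tree(S,2),tup(0,S,unit))) =?= P.
Delete trivial equation unit =?= unit.
Bind P := tree(tup(tree(tree(S,2),tup(0,S,unit)),tree(tree(S,2),tup(0,S,unit)),4),tree(tree(S,2),tup(0,S,unit))); no other remaining equation mentions P.
Bind S := tree(unit,2). Substituting into the earlier bindings gives Z := tup(tree(tree(tree(unit,2),2),tup(0,tree(unit,2),unit)),tree(tree(tree(unit,2),2),tup(0,tree(unit,2),unit)),4), B := tree(tree(tree(unit,2),2),tup(0,tree(unit,2),unit)), U := tree(tree(tree(unit,2),2),tup(0,tree(unit,2),unit)), P := tree(tup(tree(tree(tree(unit,2),2),tup(0,tree(unit,2),unit)),tree(tree(tree(unit,2),2),tup(0,tree(unit,2),unit)),4),tree(tree(tree(unit,2),2),tup(0,tree(unit,2),unit))).
No equations remain and no clash or occurs-check failure arose, so a unifier exists.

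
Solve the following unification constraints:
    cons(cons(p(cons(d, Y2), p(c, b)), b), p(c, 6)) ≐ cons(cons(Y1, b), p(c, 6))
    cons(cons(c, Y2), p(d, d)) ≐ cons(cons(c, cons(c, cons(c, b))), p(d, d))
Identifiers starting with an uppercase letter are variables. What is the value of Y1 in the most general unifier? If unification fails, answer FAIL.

Decompose cons/2: cons(p(cons(d, Y2), p(c, b)), b) ≐ cons(Y1, b),  p(c, 6) ≐ p(c, 6).
Decompose cons/2: p(cons(d, Y2), p(c, b)) ≐ Y1,  b ≐ b.
Bind Y1 := p(cons(d, Y2), p(c, b)); no other remaining equation mentions Y1.
Delete trivial equation b ≐ b.
Delete trivial equation p(c, 6) ≐ p(c, 6).
Decompose cons/2: cons(c, Y2) ≐ cons(c, cons(c, cons(c, b))),  p(d, d) ≐ p(d, d).
Decompose cons/2: c ≐ c,  Y2 ≐ cons(c, cons(c, b)).
Delete trivial equation c ≐ c.
Bind Y2 := cons(c, cons(c, b)); no other remaining equation mentions Y2. Substituting into the earlier binding gives Y1 := p(cons(d, cons(c, cons(c, b))), p(c, b)).
Delete trivial equation p(d, d) ≐ p(d, d).
MGU = { Y1 := p(cons(d, cons(c, cons(c, b))), p(c, b)), Y2 := cons(c, cons(c, b)) }, so Y1 := p(cons(d, cons(c, cons(c, b))), p(c, b)).

p(cons(d, cons(c, cons(c, b))), p(c, b))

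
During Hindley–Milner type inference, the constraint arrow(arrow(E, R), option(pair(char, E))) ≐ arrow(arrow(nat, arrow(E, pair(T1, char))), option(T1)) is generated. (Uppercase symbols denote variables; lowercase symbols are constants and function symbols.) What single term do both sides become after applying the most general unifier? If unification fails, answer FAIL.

Decompose arrow/2: arrow(E, R) ≐ arrow(nat, arrow(E, pair(T1, char))),  option(pair(char, E)) ≐ option(T1).
Decompose arrow/2: E ≐ nat,  R ≐ arrow(E, pair(T1, char)).
Bind E := nat; substituting into the remaining equations gives: R ≐ arrow(nat, pair(T1, char)),  option(pair(char, nat)) ≐ option(T1).
Bind R := arrow(nat, pair(T1, char)); no other remaining equation mentions R.
Decompose option/1: pair(char, nat) ≐ T1.
Bind T1 := pair(char, nat). Substituting into the earlier binding gives R := arrow(nat, pair(pair(char, nat), char)).
Applying the MGU to either side gives arrow(arrow(nat, arrow(nat, pair(pair(char, nat), char))), option(pair(char, nat))).

arrow(arrow(nat, arrow(nat, pair(pair(char, nat), char))), option(pair(char, nat)))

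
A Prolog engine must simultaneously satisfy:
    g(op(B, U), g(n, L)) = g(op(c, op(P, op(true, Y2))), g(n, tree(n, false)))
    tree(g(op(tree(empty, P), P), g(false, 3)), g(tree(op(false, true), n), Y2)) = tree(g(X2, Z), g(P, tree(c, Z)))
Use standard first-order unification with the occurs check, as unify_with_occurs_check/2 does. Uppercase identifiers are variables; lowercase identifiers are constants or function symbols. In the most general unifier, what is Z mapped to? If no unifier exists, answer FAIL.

g(false, 3)

Decompose g/2: op(B, U) = op(c, op(P, op(true, Y2))),  g(n, L) = g(n, tree(n, false)).
Decompose op/2: B = c,  U = op(P, op(true, Y2)).
Bind B := c; no other remaining equation mentions B.
Bind U := op(P, op(true, Y2)); no other remaining equation mentions U.
Decompose g/2: n = n,  L = tree(n, false).
Delete trivial equation n = n.
Bind L := tree(n, false); no other remaining equation mentions L.
Decompose tree/2: g(op(tree(empty, P), P), g(false, 3)) = g(X2, Z),  g(tree(op(false, true), n), Y2) = g(P, tree(c, Z)).
Decompose g/2: op(tree(empty, P), P) = X2,  g(false, 3) = Z.
Bind X2 := op(tree(empty, P), P); no other remaining equation mentions X2.
Bind Z := g(false, 3); substituting into the remaining equation gives: g(tree(op(false, true), n), Y2) = g(P, tree(c, g(false, 3))).
Decompose g/2: tree(op(false, true), n) = P,  Y2 = tree(c, g(false, 3)).
Bind P := tree(op(false, true), n); no other remaining equation mentions P. Substituting into the earlier bindings gives U := op(tree(op(false, true), n), op(true, Y2)), X2 := op(tree(empty, tree(op(false, true), n)), tree(op(false, true), n)).
Bind Y2 := tree(c, g(false, 3)). Substituting into the earlier binding gives U := op(tree(op(false, true), n), op(true, tree(c, g(false, 3)))).
MGU = { B ↦ c, U ↦ op(tree(op(false, true), n), op(true, tree(c, g(false, 3)))), L ↦ tree(n, false), X2 ↦ op(tree(empty, tree(op(false, true), n)), tree(op(false, true), n)), Z ↦ g(false, 3), P ↦ tree(op(false, true), n), Y2 ↦ tree(c, g(false, 3)) }, so Z ↦ g(false, 3).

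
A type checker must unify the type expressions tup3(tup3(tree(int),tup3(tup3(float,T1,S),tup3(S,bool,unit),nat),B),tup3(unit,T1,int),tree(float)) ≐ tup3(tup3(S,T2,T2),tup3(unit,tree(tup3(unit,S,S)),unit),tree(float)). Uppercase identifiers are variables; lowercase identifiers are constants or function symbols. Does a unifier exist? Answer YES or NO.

Decompose tup3/3: tup3(tree(int),tup3(tup3(float,T1,S),tup3(S,bool,unit),nat),B) ≐ tup3(S,T2,T2),  tup3(unit,T1,int) ≐ tup3(unit,tree(tup3(unit,S,S)),unit),  tree(float) ≐ tree(float).
Decompose tup3/3: tree(int) ≐ S,  tup3(tup3(float,T1,S),tup3(S,bool,unit),nat) ≐ T2,  B ≐ T2.
Bind S := tree(int); substituting into the 2 remaining equations that mention S gives: tup3(tup3(float,T1,tree(int)),tup3(tree(int),bool,unit),nat) ≐ T2,  tup3(unit,T1,int) ≐ tup3(unit,tree(tup3(unit,tree(int),tree(int))),unit).
Bind T2 := tup3(tup3(float,T1,tree(int)),tup3(tree(int),bool,unit),nat); substituting into the one remaining equation that mentions T2 gives: B ≐ tup3(tup3(float,T1,tree(int)),tup3(tree(int),bool,unit),nat).
Bind B := tup3(tup3(float,T1,tree(int)),tup3(tree(int),bool,unit),nat); no other remaining equation mentions B.
Decompose tup3/3: unit ≐ unit,  T1 ≐ tree(tup3(unit,tree(int),tree(int))),  int ≐ unit.
Delete trivial equation unit ≐ unit.
Bind T1 := tree(tup3(unit,tree(int),tree(int))); no other remaining equation mentions T1. Substituting into the earlier bindings gives T2 := tup3(tup3(float,tree(tup3(unit,tree(int),tree(int))),tree(int)),tup3(tree(int),bool,unit),nat), B := tup3(tup3(float,tree(tup3(unit,tree(int),tree(int))),tree(int)),tup3(tree(int),bool,unit),nat).
Clash: constants int and unit differ; no unifier exists.

NO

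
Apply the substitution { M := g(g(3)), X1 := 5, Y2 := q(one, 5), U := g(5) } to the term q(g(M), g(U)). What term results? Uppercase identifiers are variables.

Replace each occurrence of M with g(g(3)).
Replace each occurrence of U with g(5).
Result: q(g(g(g(3))), g(g(5))).

q(g(g(g(3))), g(g(5)))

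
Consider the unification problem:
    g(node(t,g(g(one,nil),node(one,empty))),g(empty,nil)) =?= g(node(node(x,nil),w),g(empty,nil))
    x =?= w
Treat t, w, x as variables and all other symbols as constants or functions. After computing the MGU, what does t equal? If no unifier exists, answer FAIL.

Decompose g/2: node(t,g(g(one,nil),node(one,empty))) =?= node(node(x,nil),w),  g(empty,nil) =?= g(empty,nil).
Decompose node/2: t =?= node(x,nil),  g(g(one,nil),node(one,empty)) =?= w.
Bind t := node(x,nil); no other remaining equation mentions t.
Bind w := g(g(one,nil),node(one,empty)); substituting into the one remaining equation that mentions w gives: x =?= g(g(one,nil),node(one,empty)).
Delete trivial equation g(empty,nil) =?= g(empty,nil).
Bind x := g(g(one,nil),node(one,empty)). Substituting into the earlier binding gives t := node(g(g(one,nil),node(one,empty)),nil).
MGU = { t -> node(g(g(one,nil),node(one,empty)),nil), w -> g(g(one,nil),node(one,empty)), x -> g(g(one,nil),node(one,empty)) }, so t -> node(g(g(one,nil),node(one,empty)),nil).

node(g(g(one,nil),node(one,empty)),nil)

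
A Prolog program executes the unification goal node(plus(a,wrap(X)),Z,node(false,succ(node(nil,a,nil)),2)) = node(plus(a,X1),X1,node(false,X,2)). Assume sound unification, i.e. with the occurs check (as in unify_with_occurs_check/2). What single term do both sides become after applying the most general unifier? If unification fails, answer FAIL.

node(plus(a,wrap(succ(node(nil,a,nil)))),wrap(succ(node(nil,a,nil))),node(false,succ(node(nil,a,nil)),2))

Decompose node/3: plus(a,wrap(X)) = plus(a,X1),  Z = X1,  node(false,succ(node(nil,a,nil)),2) = node(false,X,2).
Decompose plus/2: a = a,  wrap(X) = X1.
Delete trivial equation a = a.
Bind X1 := wrap(X); substituting into the one remaining equation that mentions X1 gives: Z = wrap(X).
Bind Z := wrap(X); no other remaining equation mentions Z.
Decompose node/3: false = false,  succ(node(nil,a,nil)) = X,  2 = 2.
Delete trivial equation false = false.
Bind X := succ(node(nil,a,nil)); no other remaining equation mentions X. Substituting into the earlier bindings gives X1 := wrap(succ(node(nil,a,nil))), Z := wrap(succ(node(nil,a,nil))).
Delete trivial equation 2 = 2.
Applying the MGU to either side gives node(plus(a,wrap(succ(node(nil,a,nil)))),wrap(succ(node(nil,a,nil))),node(false,succ(node(nil,a,nil)),2)).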